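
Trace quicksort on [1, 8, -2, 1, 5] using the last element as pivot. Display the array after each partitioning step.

Partition 1: pivot=5 at index 3 -> [1, -2, 1, 5, 8]
Partition 2: pivot=1 at index 2 -> [1, -2, 1, 5, 8]
Partition 3: pivot=-2 at index 0 -> [-2, 1, 1, 5, 8]


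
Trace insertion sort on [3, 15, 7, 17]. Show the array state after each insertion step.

First element 3 is already 'sorted'
Insert 15: shifted 0 elements -> [3, 15, 7, 17]
Insert 7: shifted 1 elements -> [3, 7, 15, 17]
Insert 17: shifted 0 elements -> [3, 7, 15, 17]


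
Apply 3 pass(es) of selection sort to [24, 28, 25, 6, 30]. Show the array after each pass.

Pass 1: Select minimum 6 at index 3, swap -> [6, 28, 25, 24, 30]
Pass 2: Select minimum 24 at index 3, swap -> [6, 24, 25, 28, 30]
Pass 3: Select minimum 25 at index 2, swap -> [6, 24, 25, 28, 30]


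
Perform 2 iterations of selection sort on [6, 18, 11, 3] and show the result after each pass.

Pass 1: Select minimum 3 at index 3, swap -> [3, 18, 11, 6]
Pass 2: Select minimum 6 at index 3, swap -> [3, 6, 11, 18]


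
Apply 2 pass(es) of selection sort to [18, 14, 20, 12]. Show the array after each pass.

Pass 1: Select minimum 12 at index 3, swap -> [12, 14, 20, 18]
Pass 2: Select minimum 14 at index 1, swap -> [12, 14, 20, 18]


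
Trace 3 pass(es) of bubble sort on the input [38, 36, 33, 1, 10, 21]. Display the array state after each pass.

After pass 1: [36, 33, 1, 10, 21, 38] (5 swaps)
After pass 2: [33, 1, 10, 21, 36, 38] (4 swaps)
After pass 3: [1, 10, 21, 33, 36, 38] (3 swaps)
Total swaps: 12


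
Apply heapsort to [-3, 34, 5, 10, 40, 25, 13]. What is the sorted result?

Build heap: [40, 34, 25, 10, -3, 5, 13]
Extract 40: [34, 13, 25, 10, -3, 5, 40]
Extract 34: [25, 13, 5, 10, -3, 34, 40]
Extract 25: [13, 10, 5, -3, 25, 34, 40]
Extract 13: [10, -3, 5, 13, 25, 34, 40]
Extract 10: [5, -3, 10, 13, 25, 34, 40]
Extract 5: [-3, 5, 10, 13, 25, 34, 40]


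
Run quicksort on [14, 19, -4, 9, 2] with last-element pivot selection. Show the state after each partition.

Partition 1: pivot=2 at index 1 -> [-4, 2, 14, 9, 19]
Partition 2: pivot=19 at index 4 -> [-4, 2, 14, 9, 19]
Partition 3: pivot=9 at index 2 -> [-4, 2, 9, 14, 19]


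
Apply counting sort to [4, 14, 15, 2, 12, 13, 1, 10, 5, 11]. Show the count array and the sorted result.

Count array: [0, 1, 1, 0, 1, 1, 0, 0, 0, 0, 1, 1, 1, 1, 1, 1]
(count[i] = number of elements equal to i)
Cumulative count: [0, 1, 2, 2, 3, 4, 4, 4, 4, 4, 5, 6, 7, 8, 9, 10]
Sorted: [1, 2, 4, 5, 10, 11, 12, 13, 14, 15]


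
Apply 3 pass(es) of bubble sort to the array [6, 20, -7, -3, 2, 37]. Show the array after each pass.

After pass 1: [6, -7, -3, 2, 20, 37] (3 swaps)
After pass 2: [-7, -3, 2, 6, 20, 37] (3 swaps)
After pass 3: [-7, -3, 2, 6, 20, 37] (0 swaps)
Total swaps: 6


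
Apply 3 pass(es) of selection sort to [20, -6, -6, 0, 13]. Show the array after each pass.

Pass 1: Select minimum -6 at index 1, swap -> [-6, 20, -6, 0, 13]
Pass 2: Select minimum -6 at index 2, swap -> [-6, -6, 20, 0, 13]
Pass 3: Select minimum 0 at index 3, swap -> [-6, -6, 0, 20, 13]


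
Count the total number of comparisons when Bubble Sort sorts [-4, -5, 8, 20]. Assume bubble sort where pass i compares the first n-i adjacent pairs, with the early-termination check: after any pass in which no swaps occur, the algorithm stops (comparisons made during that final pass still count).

Pass 1: compare adjacent pairs (0,1)..(2,3) = 3 comparison(s), 1 swap(s) -> [-5, -4, 8, 20]
Pass 2: compare adjacent pairs (0,1)..(1,2) = 2 comparison(s), 0 swap(s) -> [-5, -4, 8, 20]
No swaps in this pass, so bubble sort stops here.
Total comparisons: 3 + 2 = 5


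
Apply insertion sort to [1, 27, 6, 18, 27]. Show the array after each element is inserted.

First element 1 is already 'sorted'
Insert 27: shifted 0 elements -> [1, 27, 6, 18, 27]
Insert 6: shifted 1 elements -> [1, 6, 27, 18, 27]
Insert 18: shifted 1 elements -> [1, 6, 18, 27, 27]
Insert 27: shifted 0 elements -> [1, 6, 18, 27, 27]


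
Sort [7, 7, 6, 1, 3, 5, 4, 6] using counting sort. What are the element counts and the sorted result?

Count array: [0, 1, 0, 1, 1, 1, 2, 2]
(count[i] = number of elements equal to i)
Cumulative count: [0, 1, 1, 2, 3, 4, 6, 8]
Sorted: [1, 3, 4, 5, 6, 6, 7, 7]


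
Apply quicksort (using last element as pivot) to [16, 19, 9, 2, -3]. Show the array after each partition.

Partition 1: pivot=-3 at index 0 -> [-3, 19, 9, 2, 16]
Partition 2: pivot=16 at index 3 -> [-3, 9, 2, 16, 19]
Partition 3: pivot=2 at index 1 -> [-3, 2, 9, 16, 19]


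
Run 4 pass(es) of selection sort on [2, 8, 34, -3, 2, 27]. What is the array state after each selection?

Pass 1: Select minimum -3 at index 3, swap -> [-3, 8, 34, 2, 2, 27]
Pass 2: Select minimum 2 at index 3, swap -> [-3, 2, 34, 8, 2, 27]
Pass 3: Select minimum 2 at index 4, swap -> [-3, 2, 2, 8, 34, 27]
Pass 4: Select minimum 8 at index 3, swap -> [-3, 2, 2, 8, 34, 27]


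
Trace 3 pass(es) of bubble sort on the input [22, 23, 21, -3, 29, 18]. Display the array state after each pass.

After pass 1: [22, 21, -3, 23, 18, 29] (3 swaps)
After pass 2: [21, -3, 22, 18, 23, 29] (3 swaps)
After pass 3: [-3, 21, 18, 22, 23, 29] (2 swaps)
Total swaps: 8


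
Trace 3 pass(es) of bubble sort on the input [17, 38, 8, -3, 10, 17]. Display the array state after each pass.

After pass 1: [17, 8, -3, 10, 17, 38] (4 swaps)
After pass 2: [8, -3, 10, 17, 17, 38] (3 swaps)
After pass 3: [-3, 8, 10, 17, 17, 38] (1 swaps)
Total swaps: 8


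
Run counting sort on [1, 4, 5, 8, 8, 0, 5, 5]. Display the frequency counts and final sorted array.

Count array: [1, 1, 0, 0, 1, 3, 0, 0, 2]
(count[i] = number of elements equal to i)
Cumulative count: [1, 2, 2, 2, 3, 6, 6, 6, 8]
Sorted: [0, 1, 4, 5, 5, 5, 8, 8]


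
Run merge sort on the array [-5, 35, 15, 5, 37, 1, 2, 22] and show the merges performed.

Divide and conquer:
  Merge [-5] + [35] -> [-5, 35]
  Merge [15] + [5] -> [5, 15]
  Merge [-5, 35] + [5, 15] -> [-5, 5, 15, 35]
  Merge [37] + [1] -> [1, 37]
  Merge [2] + [22] -> [2, 22]
  Merge [1, 37] + [2, 22] -> [1, 2, 22, 37]
  Merge [-5, 5, 15, 35] + [1, 2, 22, 37] -> [-5, 1, 2, 5, 15, 22, 35, 37]


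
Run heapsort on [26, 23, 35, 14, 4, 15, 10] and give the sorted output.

Build heap: [35, 23, 26, 14, 4, 15, 10]
Extract 35: [26, 23, 15, 14, 4, 10, 35]
Extract 26: [23, 14, 15, 10, 4, 26, 35]
Extract 23: [15, 14, 4, 10, 23, 26, 35]
Extract 15: [14, 10, 4, 15, 23, 26, 35]
Extract 14: [10, 4, 14, 15, 23, 26, 35]
Extract 10: [4, 10, 14, 15, 23, 26, 35]


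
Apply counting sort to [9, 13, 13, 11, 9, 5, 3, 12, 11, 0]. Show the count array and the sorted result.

Count array: [1, 0, 0, 1, 0, 1, 0, 0, 0, 2, 0, 2, 1, 2]
(count[i] = number of elements equal to i)
Cumulative count: [1, 1, 1, 2, 2, 3, 3, 3, 3, 5, 5, 7, 8, 10]
Sorted: [0, 3, 5, 9, 9, 11, 11, 12, 13, 13]


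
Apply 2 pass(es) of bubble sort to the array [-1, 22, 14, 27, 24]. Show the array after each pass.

After pass 1: [-1, 14, 22, 24, 27] (2 swaps)
After pass 2: [-1, 14, 22, 24, 27] (0 swaps)
Total swaps: 2


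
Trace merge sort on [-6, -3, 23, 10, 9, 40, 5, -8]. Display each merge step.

Divide and conquer:
  Merge [-6] + [-3] -> [-6, -3]
  Merge [23] + [10] -> [10, 23]
  Merge [-6, -3] + [10, 23] -> [-6, -3, 10, 23]
  Merge [9] + [40] -> [9, 40]
  Merge [5] + [-8] -> [-8, 5]
  Merge [9, 40] + [-8, 5] -> [-8, 5, 9, 40]
  Merge [-6, -3, 10, 23] + [-8, 5, 9, 40] -> [-8, -6, -3, 5, 9, 10, 23, 40]


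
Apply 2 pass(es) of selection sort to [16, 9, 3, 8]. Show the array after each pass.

Pass 1: Select minimum 3 at index 2, swap -> [3, 9, 16, 8]
Pass 2: Select minimum 8 at index 3, swap -> [3, 8, 16, 9]


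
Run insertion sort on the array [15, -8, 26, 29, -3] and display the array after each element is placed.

First element 15 is already 'sorted'
Insert -8: shifted 1 elements -> [-8, 15, 26, 29, -3]
Insert 26: shifted 0 elements -> [-8, 15, 26, 29, -3]
Insert 29: shifted 0 elements -> [-8, 15, 26, 29, -3]
Insert -3: shifted 3 elements -> [-8, -3, 15, 26, 29]


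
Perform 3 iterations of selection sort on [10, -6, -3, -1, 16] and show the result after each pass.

Pass 1: Select minimum -6 at index 1, swap -> [-6, 10, -3, -1, 16]
Pass 2: Select minimum -3 at index 2, swap -> [-6, -3, 10, -1, 16]
Pass 3: Select minimum -1 at index 3, swap -> [-6, -3, -1, 10, 16]


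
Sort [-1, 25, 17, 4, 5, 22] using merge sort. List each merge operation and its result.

Divide and conquer:
  Merge [25] + [17] -> [17, 25]
  Merge [-1] + [17, 25] -> [-1, 17, 25]
  Merge [5] + [22] -> [5, 22]
  Merge [4] + [5, 22] -> [4, 5, 22]
  Merge [-1, 17, 25] + [4, 5, 22] -> [-1, 4, 5, 17, 22, 25]


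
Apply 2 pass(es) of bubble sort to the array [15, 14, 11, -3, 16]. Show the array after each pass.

After pass 1: [14, 11, -3, 15, 16] (3 swaps)
After pass 2: [11, -3, 14, 15, 16] (2 swaps)
Total swaps: 5


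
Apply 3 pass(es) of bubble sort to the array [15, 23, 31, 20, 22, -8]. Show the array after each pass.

After pass 1: [15, 23, 20, 22, -8, 31] (3 swaps)
After pass 2: [15, 20, 22, -8, 23, 31] (3 swaps)
After pass 3: [15, 20, -8, 22, 23, 31] (1 swaps)
Total swaps: 7


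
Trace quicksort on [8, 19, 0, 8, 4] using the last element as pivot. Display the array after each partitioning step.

Partition 1: pivot=4 at index 1 -> [0, 4, 8, 8, 19]
Partition 2: pivot=19 at index 4 -> [0, 4, 8, 8, 19]
Partition 3: pivot=8 at index 3 -> [0, 4, 8, 8, 19]


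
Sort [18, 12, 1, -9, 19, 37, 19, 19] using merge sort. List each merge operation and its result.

Divide and conquer:
  Merge [18] + [12] -> [12, 18]
  Merge [1] + [-9] -> [-9, 1]
  Merge [12, 18] + [-9, 1] -> [-9, 1, 12, 18]
  Merge [19] + [37] -> [19, 37]
  Merge [19] + [19] -> [19, 19]
  Merge [19, 37] + [19, 19] -> [19, 19, 19, 37]
  Merge [-9, 1, 12, 18] + [19, 19, 19, 37] -> [-9, 1, 12, 18, 19, 19, 19, 37]


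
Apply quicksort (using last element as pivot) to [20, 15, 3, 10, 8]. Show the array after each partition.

Partition 1: pivot=8 at index 1 -> [3, 8, 20, 10, 15]
Partition 2: pivot=15 at index 3 -> [3, 8, 10, 15, 20]


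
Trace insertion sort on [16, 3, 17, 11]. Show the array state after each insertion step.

First element 16 is already 'sorted'
Insert 3: shifted 1 elements -> [3, 16, 17, 11]
Insert 17: shifted 0 elements -> [3, 16, 17, 11]
Insert 11: shifted 2 elements -> [3, 11, 16, 17]


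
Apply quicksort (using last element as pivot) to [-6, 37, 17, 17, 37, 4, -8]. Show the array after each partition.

Partition 1: pivot=-8 at index 0 -> [-8, 37, 17, 17, 37, 4, -6]
Partition 2: pivot=-6 at index 1 -> [-8, -6, 17, 17, 37, 4, 37]
Partition 3: pivot=37 at index 6 -> [-8, -6, 17, 17, 37, 4, 37]
Partition 4: pivot=4 at index 2 -> [-8, -6, 4, 17, 37, 17, 37]
Partition 5: pivot=17 at index 4 -> [-8, -6, 4, 17, 17, 37, 37]


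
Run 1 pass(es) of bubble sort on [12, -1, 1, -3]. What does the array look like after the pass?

After pass 1: [-1, 1, -3, 12] (3 swaps)
Total swaps: 3


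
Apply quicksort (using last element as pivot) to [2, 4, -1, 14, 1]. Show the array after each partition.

Partition 1: pivot=1 at index 1 -> [-1, 1, 2, 14, 4]
Partition 2: pivot=4 at index 3 -> [-1, 1, 2, 4, 14]


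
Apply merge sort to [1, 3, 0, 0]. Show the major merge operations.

Divide and conquer:
  Merge [1] + [3] -> [1, 3]
  Merge [0] + [0] -> [0, 0]
  Merge [1, 3] + [0, 0] -> [0, 0, 1, 3]


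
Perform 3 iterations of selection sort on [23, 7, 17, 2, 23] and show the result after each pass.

Pass 1: Select minimum 2 at index 3, swap -> [2, 7, 17, 23, 23]
Pass 2: Select minimum 7 at index 1, swap -> [2, 7, 17, 23, 23]
Pass 3: Select minimum 17 at index 2, swap -> [2, 7, 17, 23, 23]


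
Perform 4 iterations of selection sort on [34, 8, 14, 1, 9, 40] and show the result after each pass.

Pass 1: Select minimum 1 at index 3, swap -> [1, 8, 14, 34, 9, 40]
Pass 2: Select minimum 8 at index 1, swap -> [1, 8, 14, 34, 9, 40]
Pass 3: Select minimum 9 at index 4, swap -> [1, 8, 9, 34, 14, 40]
Pass 4: Select minimum 14 at index 4, swap -> [1, 8, 9, 14, 34, 40]


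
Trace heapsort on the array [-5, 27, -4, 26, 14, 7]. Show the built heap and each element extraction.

Build heap: [27, 26, 7, -5, 14, -4]
Extract 27: [26, 14, 7, -5, -4, 27]
Extract 26: [14, -4, 7, -5, 26, 27]
Extract 14: [7, -4, -5, 14, 26, 27]
Extract 7: [-4, -5, 7, 14, 26, 27]
Extract -4: [-5, -4, 7, 14, 26, 27]


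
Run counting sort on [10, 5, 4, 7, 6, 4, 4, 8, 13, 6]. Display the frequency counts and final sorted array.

Count array: [0, 0, 0, 0, 3, 1, 2, 1, 1, 0, 1, 0, 0, 1]
(count[i] = number of elements equal to i)
Cumulative count: [0, 0, 0, 0, 3, 4, 6, 7, 8, 8, 9, 9, 9, 10]
Sorted: [4, 4, 4, 5, 6, 6, 7, 8, 10, 13]


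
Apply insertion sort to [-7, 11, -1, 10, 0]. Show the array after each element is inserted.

First element -7 is already 'sorted'
Insert 11: shifted 0 elements -> [-7, 11, -1, 10, 0]
Insert -1: shifted 1 elements -> [-7, -1, 11, 10, 0]
Insert 10: shifted 1 elements -> [-7, -1, 10, 11, 0]
Insert 0: shifted 2 elements -> [-7, -1, 0, 10, 11]


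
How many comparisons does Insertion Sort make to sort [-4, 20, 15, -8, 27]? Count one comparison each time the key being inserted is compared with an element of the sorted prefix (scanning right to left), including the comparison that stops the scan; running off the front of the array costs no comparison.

Insert 20: -4 <= 20 (stop) = 1 comparison(s) -> [-4, 20, 15, -8, 27]
Insert 15: 20 > 15 (shift), -4 <= 15 (stop) = 2 comparison(s) -> [-4, 15, 20, -8, 27]
Insert -8: 20 > -8 (shift), 15 > -8 (shift), -4 > -8 (shift), reached front = 3 comparison(s) -> [-8, -4, 15, 20, 27]
Insert 27: 20 <= 27 (stop) = 1 comparison(s) -> [-8, -4, 15, 20, 27]
Total comparisons: 1 + 2 + 3 + 1 = 7


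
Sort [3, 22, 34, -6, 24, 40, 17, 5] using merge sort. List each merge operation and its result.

Divide and conquer:
  Merge [3] + [22] -> [3, 22]
  Merge [34] + [-6] -> [-6, 34]
  Merge [3, 22] + [-6, 34] -> [-6, 3, 22, 34]
  Merge [24] + [40] -> [24, 40]
  Merge [17] + [5] -> [5, 17]
  Merge [24, 40] + [5, 17] -> [5, 17, 24, 40]
  Merge [-6, 3, 22, 34] + [5, 17, 24, 40] -> [-6, 3, 5, 17, 22, 24, 34, 40]


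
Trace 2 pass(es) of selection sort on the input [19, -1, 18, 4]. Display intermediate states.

Pass 1: Select minimum -1 at index 1, swap -> [-1, 19, 18, 4]
Pass 2: Select minimum 4 at index 3, swap -> [-1, 4, 18, 19]


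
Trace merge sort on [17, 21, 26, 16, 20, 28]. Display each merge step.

Divide and conquer:
  Merge [21] + [26] -> [21, 26]
  Merge [17] + [21, 26] -> [17, 21, 26]
  Merge [20] + [28] -> [20, 28]
  Merge [16] + [20, 28] -> [16, 20, 28]
  Merge [17, 21, 26] + [16, 20, 28] -> [16, 17, 20, 21, 26, 28]


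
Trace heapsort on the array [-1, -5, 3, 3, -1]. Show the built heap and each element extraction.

Build heap: [3, -1, 3, -5, -1]
Extract 3: [3, -1, -1, -5, 3]
Extract 3: [-1, -5, -1, 3, 3]
Extract -1: [-1, -5, -1, 3, 3]
Extract -1: [-5, -1, -1, 3, 3]


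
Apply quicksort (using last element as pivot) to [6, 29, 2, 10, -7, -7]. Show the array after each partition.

Partition 1: pivot=-7 at index 1 -> [-7, -7, 2, 10, 6, 29]
Partition 2: pivot=29 at index 5 -> [-7, -7, 2, 10, 6, 29]
Partition 3: pivot=6 at index 3 -> [-7, -7, 2, 6, 10, 29]


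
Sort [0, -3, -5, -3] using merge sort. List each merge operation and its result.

Divide and conquer:
  Merge [0] + [-3] -> [-3, 0]
  Merge [-5] + [-3] -> [-5, -3]
  Merge [-3, 0] + [-5, -3] -> [-5, -3, -3, 0]


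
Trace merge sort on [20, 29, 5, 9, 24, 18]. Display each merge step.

Divide and conquer:
  Merge [29] + [5] -> [5, 29]
  Merge [20] + [5, 29] -> [5, 20, 29]
  Merge [24] + [18] -> [18, 24]
  Merge [9] + [18, 24] -> [9, 18, 24]
  Merge [5, 20, 29] + [9, 18, 24] -> [5, 9, 18, 20, 24, 29]


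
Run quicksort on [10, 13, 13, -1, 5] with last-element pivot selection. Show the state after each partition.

Partition 1: pivot=5 at index 1 -> [-1, 5, 13, 10, 13]
Partition 2: pivot=13 at index 4 -> [-1, 5, 13, 10, 13]
Partition 3: pivot=10 at index 2 -> [-1, 5, 10, 13, 13]


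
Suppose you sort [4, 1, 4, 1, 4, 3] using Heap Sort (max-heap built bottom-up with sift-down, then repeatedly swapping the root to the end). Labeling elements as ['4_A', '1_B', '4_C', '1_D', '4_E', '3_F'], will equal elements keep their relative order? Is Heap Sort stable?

Trace Heap Sort on the labeled array (the key is the number; the letter only tracks identity):
  Build max-heap: [4_A, 4_E, 4_C, 1_D, 1_B, 3_F]
  Swap root 4_A to index 5, re-heapify first 5 -> [4_E, 3_F, 4_C, 1_D, 1_B, 4_A]
  Swap root 4_E to index 4, re-heapify first 4 -> [4_C, 3_F, 1_B, 1_D, 4_E, 4_A]
  Swap root 4_C to index 3, re-heapify first 3 -> [3_F, 1_D, 1_B, 4_C, 4_E, 4_A]
  Swap root 3_F to index 2, re-heapify first 2 -> [1_B, 1_D, 3_F, 4_C, 4_E, 4_A]
  Swap root 1_B to index 1, re-heapify first 1 -> [1_D, 1_B, 3_F, 4_C, 4_E, 4_A]
Final order: [1_D, 1_B, 3_F, 4_C, 4_E, 4_A]
Equal keys:
  value 1: originally 1_B, 1_D; after sorting 1_D, 1_B -> order changed
  value 4: originally 4_A, 4_C, 4_E; after sorting 4_C, 4_E, 4_A -> order changed
Equal keys were reordered, so Heap Sort is not stable: heap construction and root-to-end swaps move elements without regard to the original order of equal keys. (One such input is enough; an unstable sort may happen to preserve order on other inputs, but it gives no guarantee.)
Answer: Not stable


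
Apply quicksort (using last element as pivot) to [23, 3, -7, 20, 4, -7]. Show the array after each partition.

Partition 1: pivot=-7 at index 1 -> [-7, -7, 23, 20, 4, 3]
Partition 2: pivot=3 at index 2 -> [-7, -7, 3, 20, 4, 23]
Partition 3: pivot=23 at index 5 -> [-7, -7, 3, 20, 4, 23]
Partition 4: pivot=4 at index 3 -> [-7, -7, 3, 4, 20, 23]


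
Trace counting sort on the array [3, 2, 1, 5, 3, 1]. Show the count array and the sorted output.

Count array: [0, 2, 1, 2, 0, 1]
(count[i] = number of elements equal to i)
Cumulative count: [0, 2, 3, 5, 5, 6]
Sorted: [1, 1, 2, 3, 3, 5]


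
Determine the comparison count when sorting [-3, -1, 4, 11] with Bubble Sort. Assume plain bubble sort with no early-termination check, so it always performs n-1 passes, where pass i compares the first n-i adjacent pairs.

Pass 1: compare adjacent pairs (0,1)..(2,3) = 3 comparison(s), 0 swap(s) -> [-3, -1, 4, 11]
Pass 2: compare adjacent pairs (0,1)..(1,2) = 2 comparison(s), 0 swap(s) -> [-3, -1, 4, 11]
Pass 3: compare adjacent pairs (0,1)..(0,1) = 1 comparison(s), 0 swap(s) -> [-3, -1, 4, 11]
Total comparisons: 3 + 2 + 1 = 6


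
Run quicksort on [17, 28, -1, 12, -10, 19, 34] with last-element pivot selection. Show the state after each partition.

Partition 1: pivot=34 at index 6 -> [17, 28, -1, 12, -10, 19, 34]
Partition 2: pivot=19 at index 4 -> [17, -1, 12, -10, 19, 28, 34]
Partition 3: pivot=-10 at index 0 -> [-10, -1, 12, 17, 19, 28, 34]
Partition 4: pivot=17 at index 3 -> [-10, -1, 12, 17, 19, 28, 34]
Partition 5: pivot=12 at index 2 -> [-10, -1, 12, 17, 19, 28, 34]


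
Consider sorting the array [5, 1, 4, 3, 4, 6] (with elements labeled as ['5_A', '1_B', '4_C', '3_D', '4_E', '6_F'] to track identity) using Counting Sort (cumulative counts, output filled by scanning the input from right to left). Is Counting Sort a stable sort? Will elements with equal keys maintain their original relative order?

Trace Counting Sort on the labeled array (the key is the number; the letter only tracks identity):
  Counts for values 0..6: [0, 1, 0, 1, 2, 1, 1]
  Cumulative counts: [0, 1, 1, 2, 4, 5, 6]
  Scan right to left: place 6_F at output index 5
  Scan right to left: place 4_E at output index 3
  Scan right to left: place 3_D at output index 1
  Scan right to left: place 4_C at output index 2
  Scan right to left: place 1_B at output index 0
  Scan right to left: place 5_A at output index 4
  Output: [1_B, 3_D, 4_C, 4_E, 5_A, 6_F]
Equal keys:
  value 4: originally 4_C, 4_E; after sorting 4_C, 4_E -> order preserved
All equal keys kept their original relative order. Counting Sort is stable: scanning the input right to left with decreasing cumulative counts places later duplicates at later output positions.
Answer: Stable


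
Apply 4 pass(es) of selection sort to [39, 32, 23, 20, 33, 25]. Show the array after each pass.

Pass 1: Select minimum 20 at index 3, swap -> [20, 32, 23, 39, 33, 25]
Pass 2: Select minimum 23 at index 2, swap -> [20, 23, 32, 39, 33, 25]
Pass 3: Select minimum 25 at index 5, swap -> [20, 23, 25, 39, 33, 32]
Pass 4: Select minimum 32 at index 5, swap -> [20, 23, 25, 32, 33, 39]


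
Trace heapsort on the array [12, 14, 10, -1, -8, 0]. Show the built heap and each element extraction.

Build heap: [14, 12, 10, -1, -8, 0]
Extract 14: [12, 0, 10, -1, -8, 14]
Extract 12: [10, 0, -8, -1, 12, 14]
Extract 10: [0, -1, -8, 10, 12, 14]
Extract 0: [-1, -8, 0, 10, 12, 14]
Extract -1: [-8, -1, 0, 10, 12, 14]


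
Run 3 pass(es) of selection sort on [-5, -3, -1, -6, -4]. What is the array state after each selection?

Pass 1: Select minimum -6 at index 3, swap -> [-6, -3, -1, -5, -4]
Pass 2: Select minimum -5 at index 3, swap -> [-6, -5, -1, -3, -4]
Pass 3: Select minimum -4 at index 4, swap -> [-6, -5, -4, -3, -1]


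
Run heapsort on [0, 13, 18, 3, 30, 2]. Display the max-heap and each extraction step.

Build heap: [30, 13, 18, 3, 0, 2]
Extract 30: [18, 13, 2, 3, 0, 30]
Extract 18: [13, 3, 2, 0, 18, 30]
Extract 13: [3, 0, 2, 13, 18, 30]
Extract 3: [2, 0, 3, 13, 18, 30]
Extract 2: [0, 2, 3, 13, 18, 30]


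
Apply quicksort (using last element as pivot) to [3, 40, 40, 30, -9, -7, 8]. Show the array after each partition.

Partition 1: pivot=8 at index 3 -> [3, -9, -7, 8, 40, 40, 30]
Partition 2: pivot=-7 at index 1 -> [-9, -7, 3, 8, 40, 40, 30]
Partition 3: pivot=30 at index 4 -> [-9, -7, 3, 8, 30, 40, 40]
Partition 4: pivot=40 at index 6 -> [-9, -7, 3, 8, 30, 40, 40]


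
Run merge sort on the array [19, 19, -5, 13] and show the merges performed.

Divide and conquer:
  Merge [19] + [19] -> [19, 19]
  Merge [-5] + [13] -> [-5, 13]
  Merge [19, 19] + [-5, 13] -> [-5, 13, 19, 19]


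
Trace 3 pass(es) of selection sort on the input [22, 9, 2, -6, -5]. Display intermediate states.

Pass 1: Select minimum -6 at index 3, swap -> [-6, 9, 2, 22, -5]
Pass 2: Select minimum -5 at index 4, swap -> [-6, -5, 2, 22, 9]
Pass 3: Select minimum 2 at index 2, swap -> [-6, -5, 2, 22, 9]


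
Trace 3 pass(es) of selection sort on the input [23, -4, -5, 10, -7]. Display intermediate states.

Pass 1: Select minimum -7 at index 4, swap -> [-7, -4, -5, 10, 23]
Pass 2: Select minimum -5 at index 2, swap -> [-7, -5, -4, 10, 23]
Pass 3: Select minimum -4 at index 2, swap -> [-7, -5, -4, 10, 23]


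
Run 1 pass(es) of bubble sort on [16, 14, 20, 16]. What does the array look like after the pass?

After pass 1: [14, 16, 16, 20] (2 swaps)
Total swaps: 2


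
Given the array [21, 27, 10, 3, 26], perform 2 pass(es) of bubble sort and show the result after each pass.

After pass 1: [21, 10, 3, 26, 27] (3 swaps)
After pass 2: [10, 3, 21, 26, 27] (2 swaps)
Total swaps: 5


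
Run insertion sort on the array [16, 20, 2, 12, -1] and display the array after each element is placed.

First element 16 is already 'sorted'
Insert 20: shifted 0 elements -> [16, 20, 2, 12, -1]
Insert 2: shifted 2 elements -> [2, 16, 20, 12, -1]
Insert 12: shifted 2 elements -> [2, 12, 16, 20, -1]
Insert -1: shifted 4 elements -> [-1, 2, 12, 16, 20]


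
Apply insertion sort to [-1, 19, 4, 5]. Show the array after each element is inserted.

First element -1 is already 'sorted'
Insert 19: shifted 0 elements -> [-1, 19, 4, 5]
Insert 4: shifted 1 elements -> [-1, 4, 19, 5]
Insert 5: shifted 1 elements -> [-1, 4, 5, 19]


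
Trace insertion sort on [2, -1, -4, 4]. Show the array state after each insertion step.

First element 2 is already 'sorted'
Insert -1: shifted 1 elements -> [-1, 2, -4, 4]
Insert -4: shifted 2 elements -> [-4, -1, 2, 4]
Insert 4: shifted 0 elements -> [-4, -1, 2, 4]


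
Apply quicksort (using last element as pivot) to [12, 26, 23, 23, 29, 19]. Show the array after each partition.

Partition 1: pivot=19 at index 1 -> [12, 19, 23, 23, 29, 26]
Partition 2: pivot=26 at index 4 -> [12, 19, 23, 23, 26, 29]
Partition 3: pivot=23 at index 3 -> [12, 19, 23, 23, 26, 29]


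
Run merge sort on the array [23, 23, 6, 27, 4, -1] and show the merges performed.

Divide and conquer:
  Merge [23] + [6] -> [6, 23]
  Merge [23] + [6, 23] -> [6, 23, 23]
  Merge [4] + [-1] -> [-1, 4]
  Merge [27] + [-1, 4] -> [-1, 4, 27]
  Merge [6, 23, 23] + [-1, 4, 27] -> [-1, 4, 6, 23, 23, 27]


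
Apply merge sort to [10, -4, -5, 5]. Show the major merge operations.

Divide and conquer:
  Merge [10] + [-4] -> [-4, 10]
  Merge [-5] + [5] -> [-5, 5]
  Merge [-4, 10] + [-5, 5] -> [-5, -4, 5, 10]


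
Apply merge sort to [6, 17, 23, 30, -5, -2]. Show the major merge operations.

Divide and conquer:
  Merge [17] + [23] -> [17, 23]
  Merge [6] + [17, 23] -> [6, 17, 23]
  Merge [-5] + [-2] -> [-5, -2]
  Merge [30] + [-5, -2] -> [-5, -2, 30]
  Merge [6, 17, 23] + [-5, -2, 30] -> [-5, -2, 6, 17, 23, 30]


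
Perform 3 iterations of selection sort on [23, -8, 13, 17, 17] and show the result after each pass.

Pass 1: Select minimum -8 at index 1, swap -> [-8, 23, 13, 17, 17]
Pass 2: Select minimum 13 at index 2, swap -> [-8, 13, 23, 17, 17]
Pass 3: Select minimum 17 at index 3, swap -> [-8, 13, 17, 23, 17]


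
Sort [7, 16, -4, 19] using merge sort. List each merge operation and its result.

Divide and conquer:
  Merge [7] + [16] -> [7, 16]
  Merge [-4] + [19] -> [-4, 19]
  Merge [7, 16] + [-4, 19] -> [-4, 7, 16, 19]


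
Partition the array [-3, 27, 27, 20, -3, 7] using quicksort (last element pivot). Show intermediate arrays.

Partition 1: pivot=7 at index 2 -> [-3, -3, 7, 20, 27, 27]
Partition 2: pivot=-3 at index 1 -> [-3, -3, 7, 20, 27, 27]
Partition 3: pivot=27 at index 5 -> [-3, -3, 7, 20, 27, 27]
Partition 4: pivot=27 at index 4 -> [-3, -3, 7, 20, 27, 27]


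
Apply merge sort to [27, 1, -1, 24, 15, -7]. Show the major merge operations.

Divide and conquer:
  Merge [1] + [-1] -> [-1, 1]
  Merge [27] + [-1, 1] -> [-1, 1, 27]
  Merge [15] + [-7] -> [-7, 15]
  Merge [24] + [-7, 15] -> [-7, 15, 24]
  Merge [-1, 1, 27] + [-7, 15, 24] -> [-7, -1, 1, 15, 24, 27]


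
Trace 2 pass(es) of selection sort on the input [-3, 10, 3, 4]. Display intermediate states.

Pass 1: Select minimum -3 at index 0, swap -> [-3, 10, 3, 4]
Pass 2: Select minimum 3 at index 2, swap -> [-3, 3, 10, 4]


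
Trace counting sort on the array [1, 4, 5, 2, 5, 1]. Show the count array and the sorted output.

Count array: [0, 2, 1, 0, 1, 2]
(count[i] = number of elements equal to i)
Cumulative count: [0, 2, 3, 3, 4, 6]
Sorted: [1, 1, 2, 4, 5, 5]


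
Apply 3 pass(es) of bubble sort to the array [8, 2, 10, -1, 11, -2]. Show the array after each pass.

After pass 1: [2, 8, -1, 10, -2, 11] (3 swaps)
After pass 2: [2, -1, 8, -2, 10, 11] (2 swaps)
After pass 3: [-1, 2, -2, 8, 10, 11] (2 swaps)
Total swaps: 7


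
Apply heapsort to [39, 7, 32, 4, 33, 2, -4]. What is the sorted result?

Build heap: [39, 33, 32, 4, 7, 2, -4]
Extract 39: [33, 7, 32, 4, -4, 2, 39]
Extract 33: [32, 7, 2, 4, -4, 33, 39]
Extract 32: [7, 4, 2, -4, 32, 33, 39]
Extract 7: [4, -4, 2, 7, 32, 33, 39]
Extract 4: [2, -4, 4, 7, 32, 33, 39]
Extract 2: [-4, 2, 4, 7, 32, 33, 39]


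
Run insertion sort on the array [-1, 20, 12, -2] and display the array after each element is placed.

First element -1 is already 'sorted'
Insert 20: shifted 0 elements -> [-1, 20, 12, -2]
Insert 12: shifted 1 elements -> [-1, 12, 20, -2]
Insert -2: shifted 3 elements -> [-2, -1, 12, 20]


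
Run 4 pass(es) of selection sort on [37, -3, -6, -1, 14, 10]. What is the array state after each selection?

Pass 1: Select minimum -6 at index 2, swap -> [-6, -3, 37, -1, 14, 10]
Pass 2: Select minimum -3 at index 1, swap -> [-6, -3, 37, -1, 14, 10]
Pass 3: Select minimum -1 at index 3, swap -> [-6, -3, -1, 37, 14, 10]
Pass 4: Select minimum 10 at index 5, swap -> [-6, -3, -1, 10, 14, 37]


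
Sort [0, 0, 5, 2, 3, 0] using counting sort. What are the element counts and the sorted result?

Count array: [3, 0, 1, 1, 0, 1]
(count[i] = number of elements equal to i)
Cumulative count: [3, 3, 4, 5, 5, 6]
Sorted: [0, 0, 0, 2, 3, 5]


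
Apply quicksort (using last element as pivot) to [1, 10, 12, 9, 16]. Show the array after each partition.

Partition 1: pivot=16 at index 4 -> [1, 10, 12, 9, 16]
Partition 2: pivot=9 at index 1 -> [1, 9, 12, 10, 16]
Partition 3: pivot=10 at index 2 -> [1, 9, 10, 12, 16]


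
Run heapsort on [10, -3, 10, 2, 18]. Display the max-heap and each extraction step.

Build heap: [18, 10, 10, 2, -3]
Extract 18: [10, 2, 10, -3, 18]
Extract 10: [10, 2, -3, 10, 18]
Extract 10: [2, -3, 10, 10, 18]
Extract 2: [-3, 2, 10, 10, 18]


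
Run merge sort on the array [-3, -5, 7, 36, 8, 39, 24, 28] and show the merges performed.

Divide and conquer:
  Merge [-3] + [-5] -> [-5, -3]
  Merge [7] + [36] -> [7, 36]
  Merge [-5, -3] + [7, 36] -> [-5, -3, 7, 36]
  Merge [8] + [39] -> [8, 39]
  Merge [24] + [28] -> [24, 28]
  Merge [8, 39] + [24, 28] -> [8, 24, 28, 39]
  Merge [-5, -3, 7, 36] + [8, 24, 28, 39] -> [-5, -3, 7, 8, 24, 28, 36, 39]


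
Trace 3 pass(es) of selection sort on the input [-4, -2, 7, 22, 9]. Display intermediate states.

Pass 1: Select minimum -4 at index 0, swap -> [-4, -2, 7, 22, 9]
Pass 2: Select minimum -2 at index 1, swap -> [-4, -2, 7, 22, 9]
Pass 3: Select minimum 7 at index 2, swap -> [-4, -2, 7, 22, 9]


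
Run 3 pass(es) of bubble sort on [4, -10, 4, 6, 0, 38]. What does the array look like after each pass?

After pass 1: [-10, 4, 4, 0, 6, 38] (2 swaps)
After pass 2: [-10, 4, 0, 4, 6, 38] (1 swaps)
After pass 3: [-10, 0, 4, 4, 6, 38] (1 swaps)
Total swaps: 4


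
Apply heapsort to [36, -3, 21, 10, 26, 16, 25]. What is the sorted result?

Build heap: [36, 26, 25, 10, -3, 16, 21]
Extract 36: [26, 21, 25, 10, -3, 16, 36]
Extract 26: [25, 21, 16, 10, -3, 26, 36]
Extract 25: [21, 10, 16, -3, 25, 26, 36]
Extract 21: [16, 10, -3, 21, 25, 26, 36]
Extract 16: [10, -3, 16, 21, 25, 26, 36]
Extract 10: [-3, 10, 16, 21, 25, 26, 36]


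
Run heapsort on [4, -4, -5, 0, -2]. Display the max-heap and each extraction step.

Build heap: [4, 0, -5, -4, -2]
Extract 4: [0, -2, -5, -4, 4]
Extract 0: [-2, -4, -5, 0, 4]
Extract -2: [-4, -5, -2, 0, 4]
Extract -4: [-5, -4, -2, 0, 4]


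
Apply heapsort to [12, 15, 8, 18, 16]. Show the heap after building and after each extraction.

Build heap: [18, 16, 8, 15, 12]
Extract 18: [16, 15, 8, 12, 18]
Extract 16: [15, 12, 8, 16, 18]
Extract 15: [12, 8, 15, 16, 18]
Extract 12: [8, 12, 15, 16, 18]


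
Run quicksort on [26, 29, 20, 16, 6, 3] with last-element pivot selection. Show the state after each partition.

Partition 1: pivot=3 at index 0 -> [3, 29, 20, 16, 6, 26]
Partition 2: pivot=26 at index 4 -> [3, 20, 16, 6, 26, 29]
Partition 3: pivot=6 at index 1 -> [3, 6, 16, 20, 26, 29]
Partition 4: pivot=20 at index 3 -> [3, 6, 16, 20, 26, 29]


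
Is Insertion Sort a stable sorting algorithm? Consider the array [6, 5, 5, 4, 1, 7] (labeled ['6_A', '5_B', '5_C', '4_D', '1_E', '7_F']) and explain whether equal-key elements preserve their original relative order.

Trace Insertion Sort on the labeled array (the key is the number; the letter only tracks identity):
  Insert 5_B at index 0: [5_B, 6_A, 5_C, 4_D, 1_E, 7_F]
  Insert 5_C at index 1: [5_B, 5_C, 6_A, 4_D, 1_E, 7_F]
  Insert 4_D at index 0: [4_D, 5_B, 5_C, 6_A, 1_E, 7_F]
  Insert 1_E at index 0: [1_E, 4_D, 5_B, 5_C, 6_A, 7_F]
  Insert 7_F at index 5: [1_E, 4_D, 5_B, 5_C, 6_A, 7_F]
Final order: [1_E, 4_D, 5_B, 5_C, 6_A, 7_F]
Equal keys:
  value 5: originally 5_B, 5_C; after sorting 5_B, 5_C -> order preserved
All equal keys kept their original relative order. Insertion Sort is stable: elements are shifted only while they are strictly greater than the key, so a key is inserted after any equal elements already placed.
Answer: Stable


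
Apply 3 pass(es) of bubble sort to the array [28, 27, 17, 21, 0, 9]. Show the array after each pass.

After pass 1: [27, 17, 21, 0, 9, 28] (5 swaps)
After pass 2: [17, 21, 0, 9, 27, 28] (4 swaps)
After pass 3: [17, 0, 9, 21, 27, 28] (2 swaps)
Total swaps: 11


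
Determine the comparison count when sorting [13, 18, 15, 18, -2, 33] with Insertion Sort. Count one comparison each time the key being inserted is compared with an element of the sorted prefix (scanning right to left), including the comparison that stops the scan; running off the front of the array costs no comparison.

Insert 18: 13 <= 18 (stop) = 1 comparison(s) -> [13, 18, 15, 18, -2, 33]
Insert 15: 18 > 15 (shift), 13 <= 15 (stop) = 2 comparison(s) -> [13, 15, 18, 18, -2, 33]
Insert 18: 18 <= 18 (stop) = 1 comparison(s) -> [13, 15, 18, 18, -2, 33]
Insert -2: 18 > -2 (shift), 18 > -2 (shift), 15 > -2 (shift), 13 > -2 (shift), reached front = 4 comparison(s) -> [-2, 13, 15, 18, 18, 33]
Insert 33: 18 <= 33 (stop) = 1 comparison(s) -> [-2, 13, 15, 18, 18, 33]
Total comparisons: 1 + 2 + 1 + 4 + 1 = 9


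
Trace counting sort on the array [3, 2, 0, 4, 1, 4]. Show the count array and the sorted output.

Count array: [1, 1, 1, 1, 2]
(count[i] = number of elements equal to i)
Cumulative count: [1, 2, 3, 4, 6]
Sorted: [0, 1, 2, 3, 4, 4]


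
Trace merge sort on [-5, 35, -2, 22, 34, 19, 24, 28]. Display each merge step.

Divide and conquer:
  Merge [-5] + [35] -> [-5, 35]
  Merge [-2] + [22] -> [-2, 22]
  Merge [-5, 35] + [-2, 22] -> [-5, -2, 22, 35]
  Merge [34] + [19] -> [19, 34]
  Merge [24] + [28] -> [24, 28]
  Merge [19, 34] + [24, 28] -> [19, 24, 28, 34]
  Merge [-5, -2, 22, 35] + [19, 24, 28, 34] -> [-5, -2, 19, 22, 24, 28, 34, 35]


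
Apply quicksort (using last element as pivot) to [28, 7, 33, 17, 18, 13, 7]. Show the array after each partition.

Partition 1: pivot=7 at index 1 -> [7, 7, 33, 17, 18, 13, 28]
Partition 2: pivot=28 at index 5 -> [7, 7, 17, 18, 13, 28, 33]
Partition 3: pivot=13 at index 2 -> [7, 7, 13, 18, 17, 28, 33]
Partition 4: pivot=17 at index 3 -> [7, 7, 13, 17, 18, 28, 33]


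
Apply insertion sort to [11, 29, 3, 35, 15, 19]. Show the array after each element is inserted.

First element 11 is already 'sorted'
Insert 29: shifted 0 elements -> [11, 29, 3, 35, 15, 19]
Insert 3: shifted 2 elements -> [3, 11, 29, 35, 15, 19]
Insert 35: shifted 0 elements -> [3, 11, 29, 35, 15, 19]
Insert 15: shifted 2 elements -> [3, 11, 15, 29, 35, 19]
Insert 19: shifted 2 elements -> [3, 11, 15, 19, 29, 35]


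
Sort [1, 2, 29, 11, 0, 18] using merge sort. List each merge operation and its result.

Divide and conquer:
  Merge [2] + [29] -> [2, 29]
  Merge [1] + [2, 29] -> [1, 2, 29]
  Merge [0] + [18] -> [0, 18]
  Merge [11] + [0, 18] -> [0, 11, 18]
  Merge [1, 2, 29] + [0, 11, 18] -> [0, 1, 2, 11, 18, 29]


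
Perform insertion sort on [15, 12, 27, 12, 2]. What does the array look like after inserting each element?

First element 15 is already 'sorted'
Insert 12: shifted 1 elements -> [12, 15, 27, 12, 2]
Insert 27: shifted 0 elements -> [12, 15, 27, 12, 2]
Insert 12: shifted 2 elements -> [12, 12, 15, 27, 2]
Insert 2: shifted 4 elements -> [2, 12, 12, 15, 27]


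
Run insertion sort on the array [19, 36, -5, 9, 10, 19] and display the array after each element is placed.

First element 19 is already 'sorted'
Insert 36: shifted 0 elements -> [19, 36, -5, 9, 10, 19]
Insert -5: shifted 2 elements -> [-5, 19, 36, 9, 10, 19]
Insert 9: shifted 2 elements -> [-5, 9, 19, 36, 10, 19]
Insert 10: shifted 2 elements -> [-5, 9, 10, 19, 36, 19]
Insert 19: shifted 1 elements -> [-5, 9, 10, 19, 19, 36]


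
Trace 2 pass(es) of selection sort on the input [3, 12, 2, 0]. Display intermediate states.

Pass 1: Select minimum 0 at index 3, swap -> [0, 12, 2, 3]
Pass 2: Select minimum 2 at index 2, swap -> [0, 2, 12, 3]


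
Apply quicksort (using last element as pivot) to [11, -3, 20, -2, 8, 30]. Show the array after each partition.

Partition 1: pivot=30 at index 5 -> [11, -3, 20, -2, 8, 30]
Partition 2: pivot=8 at index 2 -> [-3, -2, 8, 11, 20, 30]
Partition 3: pivot=-2 at index 1 -> [-3, -2, 8, 11, 20, 30]
Partition 4: pivot=20 at index 4 -> [-3, -2, 8, 11, 20, 30]


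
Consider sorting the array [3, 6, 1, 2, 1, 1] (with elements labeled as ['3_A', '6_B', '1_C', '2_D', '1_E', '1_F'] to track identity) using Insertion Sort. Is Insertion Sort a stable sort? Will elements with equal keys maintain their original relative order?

Trace Insertion Sort on the labeled array (the key is the number; the letter only tracks identity):
  Insert 6_B at index 1: [3_A, 6_B, 1_C, 2_D, 1_E, 1_F]
  Insert 1_C at index 0: [1_C, 3_A, 6_B, 2_D, 1_E, 1_F]
  Insert 2_D at index 1: [1_C, 2_D, 3_A, 6_B, 1_E, 1_F]
  Insert 1_E at index 1: [1_C, 1_E, 2_D, 3_A, 6_B, 1_F]
  Insert 1_F at index 2: [1_C, 1_E, 1_F, 2_D, 3_A, 6_B]
Final order: [1_C, 1_E, 1_F, 2_D, 3_A, 6_B]
Equal keys:
  value 1: originally 1_C, 1_E, 1_F; after sorting 1_C, 1_E, 1_F -> order preserved
All equal keys kept their original relative order. Insertion Sort is stable: elements are shifted only while they are strictly greater than the key, so a key is inserted after any equal elements already placed.
Answer: Stable


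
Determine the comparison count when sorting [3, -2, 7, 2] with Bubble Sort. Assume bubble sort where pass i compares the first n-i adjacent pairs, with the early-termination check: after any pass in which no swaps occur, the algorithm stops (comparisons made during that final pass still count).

Pass 1: compare adjacent pairs (0,1)..(2,3) = 3 comparison(s), 2 swap(s) -> [-2, 3, 2, 7]
Pass 2: compare adjacent pairs (0,1)..(1,2) = 2 comparison(s), 1 swap(s) -> [-2, 2, 3, 7]
Pass 3: compare adjacent pairs (0,1)..(0,1) = 1 comparison(s), 0 swap(s) -> [-2, 2, 3, 7]
No swaps in this pass, so bubble sort stops here.
Total comparisons: 3 + 2 + 1 = 6


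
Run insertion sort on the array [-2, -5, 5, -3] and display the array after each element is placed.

First element -2 is already 'sorted'
Insert -5: shifted 1 elements -> [-5, -2, 5, -3]
Insert 5: shifted 0 elements -> [-5, -2, 5, -3]
Insert -3: shifted 2 elements -> [-5, -3, -2, 5]


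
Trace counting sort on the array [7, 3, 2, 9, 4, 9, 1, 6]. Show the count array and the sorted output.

Count array: [0, 1, 1, 1, 1, 0, 1, 1, 0, 2]
(count[i] = number of elements equal to i)
Cumulative count: [0, 1, 2, 3, 4, 4, 5, 6, 6, 8]
Sorted: [1, 2, 3, 4, 6, 7, 9, 9]


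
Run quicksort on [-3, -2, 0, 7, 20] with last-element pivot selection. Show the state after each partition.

Partition 1: pivot=20 at index 4 -> [-3, -2, 0, 7, 20]
Partition 2: pivot=7 at index 3 -> [-3, -2, 0, 7, 20]
Partition 3: pivot=0 at index 2 -> [-3, -2, 0, 7, 20]
Partition 4: pivot=-2 at index 1 -> [-3, -2, 0, 7, 20]


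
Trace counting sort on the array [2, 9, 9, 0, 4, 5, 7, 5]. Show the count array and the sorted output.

Count array: [1, 0, 1, 0, 1, 2, 0, 1, 0, 2]
(count[i] = number of elements equal to i)
Cumulative count: [1, 1, 2, 2, 3, 5, 5, 6, 6, 8]
Sorted: [0, 2, 4, 5, 5, 7, 9, 9]


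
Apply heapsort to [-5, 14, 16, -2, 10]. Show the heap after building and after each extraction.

Build heap: [16, 14, -5, -2, 10]
Extract 16: [14, 10, -5, -2, 16]
Extract 14: [10, -2, -5, 14, 16]
Extract 10: [-2, -5, 10, 14, 16]
Extract -2: [-5, -2, 10, 14, 16]


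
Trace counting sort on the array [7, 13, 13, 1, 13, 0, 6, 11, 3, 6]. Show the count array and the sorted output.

Count array: [1, 1, 0, 1, 0, 0, 2, 1, 0, 0, 0, 1, 0, 3]
(count[i] = number of elements equal to i)
Cumulative count: [1, 2, 2, 3, 3, 3, 5, 6, 6, 6, 6, 7, 7, 10]
Sorted: [0, 1, 3, 6, 6, 7, 11, 13, 13, 13]


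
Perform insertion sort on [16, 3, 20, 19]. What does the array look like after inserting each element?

First element 16 is already 'sorted'
Insert 3: shifted 1 elements -> [3, 16, 20, 19]
Insert 20: shifted 0 elements -> [3, 16, 20, 19]
Insert 19: shifted 1 elements -> [3, 16, 19, 20]
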